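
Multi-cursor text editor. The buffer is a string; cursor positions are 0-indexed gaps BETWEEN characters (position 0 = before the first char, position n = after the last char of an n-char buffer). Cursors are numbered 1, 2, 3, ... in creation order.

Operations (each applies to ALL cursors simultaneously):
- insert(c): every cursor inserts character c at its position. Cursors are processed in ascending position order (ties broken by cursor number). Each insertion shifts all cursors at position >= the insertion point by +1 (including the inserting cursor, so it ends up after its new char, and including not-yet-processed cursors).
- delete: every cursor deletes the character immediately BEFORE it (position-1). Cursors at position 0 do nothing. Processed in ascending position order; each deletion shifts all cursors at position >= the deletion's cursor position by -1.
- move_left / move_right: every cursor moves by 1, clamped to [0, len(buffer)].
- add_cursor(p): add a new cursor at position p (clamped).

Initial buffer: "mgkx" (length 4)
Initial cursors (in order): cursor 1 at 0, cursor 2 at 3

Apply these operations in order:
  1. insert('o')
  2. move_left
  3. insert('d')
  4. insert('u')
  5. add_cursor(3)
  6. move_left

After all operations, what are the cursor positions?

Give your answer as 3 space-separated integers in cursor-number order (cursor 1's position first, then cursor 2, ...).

After op 1 (insert('o')): buffer="omgkox" (len 6), cursors c1@1 c2@5, authorship 1...2.
After op 2 (move_left): buffer="omgkox" (len 6), cursors c1@0 c2@4, authorship 1...2.
After op 3 (insert('d')): buffer="domgkdox" (len 8), cursors c1@1 c2@6, authorship 11...22.
After op 4 (insert('u')): buffer="duomgkduox" (len 10), cursors c1@2 c2@8, authorship 111...222.
After op 5 (add_cursor(3)): buffer="duomgkduox" (len 10), cursors c1@2 c3@3 c2@8, authorship 111...222.
After op 6 (move_left): buffer="duomgkduox" (len 10), cursors c1@1 c3@2 c2@7, authorship 111...222.

Answer: 1 7 2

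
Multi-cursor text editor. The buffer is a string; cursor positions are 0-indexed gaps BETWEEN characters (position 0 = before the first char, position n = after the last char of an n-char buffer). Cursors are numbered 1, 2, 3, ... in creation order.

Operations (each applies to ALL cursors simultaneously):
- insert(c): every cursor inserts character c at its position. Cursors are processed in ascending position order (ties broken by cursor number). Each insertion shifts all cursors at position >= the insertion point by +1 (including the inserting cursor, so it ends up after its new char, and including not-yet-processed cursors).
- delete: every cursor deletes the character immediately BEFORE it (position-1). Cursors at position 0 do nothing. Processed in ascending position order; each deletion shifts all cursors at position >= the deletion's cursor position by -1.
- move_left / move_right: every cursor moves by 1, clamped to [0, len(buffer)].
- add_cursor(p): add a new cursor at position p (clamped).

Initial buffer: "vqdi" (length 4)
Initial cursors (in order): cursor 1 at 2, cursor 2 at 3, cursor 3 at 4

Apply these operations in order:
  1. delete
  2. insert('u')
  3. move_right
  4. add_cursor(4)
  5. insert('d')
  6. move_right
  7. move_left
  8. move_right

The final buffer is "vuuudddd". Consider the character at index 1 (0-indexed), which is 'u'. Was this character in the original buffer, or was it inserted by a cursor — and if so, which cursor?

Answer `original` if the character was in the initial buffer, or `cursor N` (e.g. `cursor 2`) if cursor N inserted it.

Answer: cursor 1

Derivation:
After op 1 (delete): buffer="v" (len 1), cursors c1@1 c2@1 c3@1, authorship .
After op 2 (insert('u')): buffer="vuuu" (len 4), cursors c1@4 c2@4 c3@4, authorship .123
After op 3 (move_right): buffer="vuuu" (len 4), cursors c1@4 c2@4 c3@4, authorship .123
After op 4 (add_cursor(4)): buffer="vuuu" (len 4), cursors c1@4 c2@4 c3@4 c4@4, authorship .123
After op 5 (insert('d')): buffer="vuuudddd" (len 8), cursors c1@8 c2@8 c3@8 c4@8, authorship .1231234
After op 6 (move_right): buffer="vuuudddd" (len 8), cursors c1@8 c2@8 c3@8 c4@8, authorship .1231234
After op 7 (move_left): buffer="vuuudddd" (len 8), cursors c1@7 c2@7 c3@7 c4@7, authorship .1231234
After op 8 (move_right): buffer="vuuudddd" (len 8), cursors c1@8 c2@8 c3@8 c4@8, authorship .1231234
Authorship (.=original, N=cursor N): . 1 2 3 1 2 3 4
Index 1: author = 1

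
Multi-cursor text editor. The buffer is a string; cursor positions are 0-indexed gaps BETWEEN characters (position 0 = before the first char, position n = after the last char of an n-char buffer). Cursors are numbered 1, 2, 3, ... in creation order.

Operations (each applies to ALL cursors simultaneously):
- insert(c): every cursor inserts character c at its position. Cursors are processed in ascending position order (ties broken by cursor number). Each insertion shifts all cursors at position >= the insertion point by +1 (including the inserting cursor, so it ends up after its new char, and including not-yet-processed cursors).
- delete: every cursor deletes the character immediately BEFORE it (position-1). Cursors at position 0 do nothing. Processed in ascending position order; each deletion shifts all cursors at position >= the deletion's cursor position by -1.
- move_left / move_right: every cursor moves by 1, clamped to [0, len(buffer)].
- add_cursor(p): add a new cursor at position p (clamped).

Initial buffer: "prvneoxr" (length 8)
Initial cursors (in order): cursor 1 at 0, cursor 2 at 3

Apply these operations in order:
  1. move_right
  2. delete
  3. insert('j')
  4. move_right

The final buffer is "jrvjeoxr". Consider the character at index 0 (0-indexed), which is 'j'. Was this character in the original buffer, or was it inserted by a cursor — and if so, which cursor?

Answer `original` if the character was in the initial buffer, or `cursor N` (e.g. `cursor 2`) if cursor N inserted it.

Answer: cursor 1

Derivation:
After op 1 (move_right): buffer="prvneoxr" (len 8), cursors c1@1 c2@4, authorship ........
After op 2 (delete): buffer="rveoxr" (len 6), cursors c1@0 c2@2, authorship ......
After op 3 (insert('j')): buffer="jrvjeoxr" (len 8), cursors c1@1 c2@4, authorship 1..2....
After op 4 (move_right): buffer="jrvjeoxr" (len 8), cursors c1@2 c2@5, authorship 1..2....
Authorship (.=original, N=cursor N): 1 . . 2 . . . .
Index 0: author = 1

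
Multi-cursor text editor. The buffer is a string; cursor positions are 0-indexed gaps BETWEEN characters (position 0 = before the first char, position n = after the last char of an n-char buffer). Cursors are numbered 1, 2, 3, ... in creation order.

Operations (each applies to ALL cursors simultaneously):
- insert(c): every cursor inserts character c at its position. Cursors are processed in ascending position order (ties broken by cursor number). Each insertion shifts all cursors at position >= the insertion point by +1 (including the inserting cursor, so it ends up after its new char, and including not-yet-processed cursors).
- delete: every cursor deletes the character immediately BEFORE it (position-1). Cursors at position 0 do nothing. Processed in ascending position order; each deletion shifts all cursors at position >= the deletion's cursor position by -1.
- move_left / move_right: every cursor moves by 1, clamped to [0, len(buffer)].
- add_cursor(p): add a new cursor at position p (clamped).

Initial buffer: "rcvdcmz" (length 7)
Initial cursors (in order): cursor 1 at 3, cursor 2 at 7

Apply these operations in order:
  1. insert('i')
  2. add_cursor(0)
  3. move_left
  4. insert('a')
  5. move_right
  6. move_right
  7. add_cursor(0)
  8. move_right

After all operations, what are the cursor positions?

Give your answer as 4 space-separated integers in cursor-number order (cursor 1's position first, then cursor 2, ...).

After op 1 (insert('i')): buffer="rcvidcmzi" (len 9), cursors c1@4 c2@9, authorship ...1....2
After op 2 (add_cursor(0)): buffer="rcvidcmzi" (len 9), cursors c3@0 c1@4 c2@9, authorship ...1....2
After op 3 (move_left): buffer="rcvidcmzi" (len 9), cursors c3@0 c1@3 c2@8, authorship ...1....2
After op 4 (insert('a')): buffer="arcvaidcmzai" (len 12), cursors c3@1 c1@5 c2@11, authorship 3...11....22
After op 5 (move_right): buffer="arcvaidcmzai" (len 12), cursors c3@2 c1@6 c2@12, authorship 3...11....22
After op 6 (move_right): buffer="arcvaidcmzai" (len 12), cursors c3@3 c1@7 c2@12, authorship 3...11....22
After op 7 (add_cursor(0)): buffer="arcvaidcmzai" (len 12), cursors c4@0 c3@3 c1@7 c2@12, authorship 3...11....22
After op 8 (move_right): buffer="arcvaidcmzai" (len 12), cursors c4@1 c3@4 c1@8 c2@12, authorship 3...11....22

Answer: 8 12 4 1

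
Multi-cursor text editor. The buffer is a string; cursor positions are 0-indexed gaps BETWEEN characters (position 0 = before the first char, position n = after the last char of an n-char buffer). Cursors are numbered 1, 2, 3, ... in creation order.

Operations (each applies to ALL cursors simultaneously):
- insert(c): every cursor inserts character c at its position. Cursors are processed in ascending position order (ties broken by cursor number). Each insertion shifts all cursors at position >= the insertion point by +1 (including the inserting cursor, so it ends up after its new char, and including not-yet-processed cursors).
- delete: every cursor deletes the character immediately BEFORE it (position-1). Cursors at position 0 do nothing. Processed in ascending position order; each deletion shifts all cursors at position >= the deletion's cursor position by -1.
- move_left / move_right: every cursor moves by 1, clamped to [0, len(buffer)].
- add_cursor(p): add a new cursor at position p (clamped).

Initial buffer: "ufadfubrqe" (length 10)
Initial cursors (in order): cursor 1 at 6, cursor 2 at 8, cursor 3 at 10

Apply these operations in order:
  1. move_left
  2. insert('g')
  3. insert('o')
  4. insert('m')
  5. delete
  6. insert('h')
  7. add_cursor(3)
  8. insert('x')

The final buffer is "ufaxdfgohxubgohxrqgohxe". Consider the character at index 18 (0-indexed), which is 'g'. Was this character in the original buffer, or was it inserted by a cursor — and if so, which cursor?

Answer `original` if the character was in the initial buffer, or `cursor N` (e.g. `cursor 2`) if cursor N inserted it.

After op 1 (move_left): buffer="ufadfubrqe" (len 10), cursors c1@5 c2@7 c3@9, authorship ..........
After op 2 (insert('g')): buffer="ufadfgubgrqge" (len 13), cursors c1@6 c2@9 c3@12, authorship .....1..2..3.
After op 3 (insert('o')): buffer="ufadfgoubgorqgoe" (len 16), cursors c1@7 c2@11 c3@15, authorship .....11..22..33.
After op 4 (insert('m')): buffer="ufadfgomubgomrqgome" (len 19), cursors c1@8 c2@13 c3@18, authorship .....111..222..333.
After op 5 (delete): buffer="ufadfgoubgorqgoe" (len 16), cursors c1@7 c2@11 c3@15, authorship .....11..22..33.
After op 6 (insert('h')): buffer="ufadfgohubgohrqgohe" (len 19), cursors c1@8 c2@13 c3@18, authorship .....111..222..333.
After op 7 (add_cursor(3)): buffer="ufadfgohubgohrqgohe" (len 19), cursors c4@3 c1@8 c2@13 c3@18, authorship .....111..222..333.
After op 8 (insert('x')): buffer="ufaxdfgohxubgohxrqgohxe" (len 23), cursors c4@4 c1@10 c2@16 c3@22, authorship ...4..1111..2222..3333.
Authorship (.=original, N=cursor N): . . . 4 . . 1 1 1 1 . . 2 2 2 2 . . 3 3 3 3 .
Index 18: author = 3

Answer: cursor 3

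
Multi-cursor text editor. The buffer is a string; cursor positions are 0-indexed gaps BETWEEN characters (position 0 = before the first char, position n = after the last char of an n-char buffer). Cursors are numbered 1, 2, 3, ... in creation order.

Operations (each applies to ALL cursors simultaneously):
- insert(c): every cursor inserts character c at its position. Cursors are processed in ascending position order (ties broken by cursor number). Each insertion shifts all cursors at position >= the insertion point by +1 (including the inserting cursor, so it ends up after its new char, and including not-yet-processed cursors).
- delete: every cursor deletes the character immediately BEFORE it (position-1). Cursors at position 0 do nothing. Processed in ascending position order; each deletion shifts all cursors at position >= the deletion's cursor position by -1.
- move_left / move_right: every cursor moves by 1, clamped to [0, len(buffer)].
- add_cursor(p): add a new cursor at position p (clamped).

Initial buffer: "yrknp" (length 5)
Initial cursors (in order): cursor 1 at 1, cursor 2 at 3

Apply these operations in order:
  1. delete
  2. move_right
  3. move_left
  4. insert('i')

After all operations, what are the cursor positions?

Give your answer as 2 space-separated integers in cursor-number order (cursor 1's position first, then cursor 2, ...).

After op 1 (delete): buffer="rnp" (len 3), cursors c1@0 c2@1, authorship ...
After op 2 (move_right): buffer="rnp" (len 3), cursors c1@1 c2@2, authorship ...
After op 3 (move_left): buffer="rnp" (len 3), cursors c1@0 c2@1, authorship ...
After op 4 (insert('i')): buffer="irinp" (len 5), cursors c1@1 c2@3, authorship 1.2..

Answer: 1 3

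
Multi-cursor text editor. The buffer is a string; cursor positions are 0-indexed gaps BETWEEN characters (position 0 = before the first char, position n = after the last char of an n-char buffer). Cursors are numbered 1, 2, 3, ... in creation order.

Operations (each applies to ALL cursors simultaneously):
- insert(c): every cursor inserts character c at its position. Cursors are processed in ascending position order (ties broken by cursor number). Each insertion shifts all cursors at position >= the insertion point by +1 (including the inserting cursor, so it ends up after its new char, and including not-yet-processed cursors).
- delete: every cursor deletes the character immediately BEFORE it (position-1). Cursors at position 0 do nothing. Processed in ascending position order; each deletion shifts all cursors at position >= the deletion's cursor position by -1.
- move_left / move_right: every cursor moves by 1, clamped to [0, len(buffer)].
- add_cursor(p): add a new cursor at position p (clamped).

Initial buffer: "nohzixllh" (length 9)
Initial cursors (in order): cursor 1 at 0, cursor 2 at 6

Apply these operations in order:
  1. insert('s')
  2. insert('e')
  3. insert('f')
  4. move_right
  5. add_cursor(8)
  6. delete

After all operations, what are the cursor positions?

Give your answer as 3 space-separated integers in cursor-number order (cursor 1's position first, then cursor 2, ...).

After op 1 (insert('s')): buffer="snohzixsllh" (len 11), cursors c1@1 c2@8, authorship 1......2...
After op 2 (insert('e')): buffer="senohzixsellh" (len 13), cursors c1@2 c2@10, authorship 11......22...
After op 3 (insert('f')): buffer="sefnohzixsefllh" (len 15), cursors c1@3 c2@12, authorship 111......222...
After op 4 (move_right): buffer="sefnohzixsefllh" (len 15), cursors c1@4 c2@13, authorship 111......222...
After op 5 (add_cursor(8)): buffer="sefnohzixsefllh" (len 15), cursors c1@4 c3@8 c2@13, authorship 111......222...
After op 6 (delete): buffer="sefohzxseflh" (len 12), cursors c1@3 c3@6 c2@10, authorship 111....222..

Answer: 3 10 6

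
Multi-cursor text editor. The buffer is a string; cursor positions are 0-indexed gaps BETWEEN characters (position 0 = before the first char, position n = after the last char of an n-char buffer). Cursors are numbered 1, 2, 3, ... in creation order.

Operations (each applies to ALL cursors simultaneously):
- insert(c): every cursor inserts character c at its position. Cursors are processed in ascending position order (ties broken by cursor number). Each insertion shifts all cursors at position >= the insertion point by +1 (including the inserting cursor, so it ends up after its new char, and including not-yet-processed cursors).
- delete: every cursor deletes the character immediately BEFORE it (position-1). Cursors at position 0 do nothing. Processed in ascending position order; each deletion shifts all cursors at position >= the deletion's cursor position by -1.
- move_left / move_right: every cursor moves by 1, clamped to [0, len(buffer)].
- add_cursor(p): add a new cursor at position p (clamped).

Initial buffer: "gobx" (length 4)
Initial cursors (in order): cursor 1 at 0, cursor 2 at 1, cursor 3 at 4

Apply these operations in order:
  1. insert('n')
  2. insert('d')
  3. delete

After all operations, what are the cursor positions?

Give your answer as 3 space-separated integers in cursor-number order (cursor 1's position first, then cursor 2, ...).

Answer: 1 3 7

Derivation:
After op 1 (insert('n')): buffer="ngnobxn" (len 7), cursors c1@1 c2@3 c3@7, authorship 1.2...3
After op 2 (insert('d')): buffer="ndgndobxnd" (len 10), cursors c1@2 c2@5 c3@10, authorship 11.22...33
After op 3 (delete): buffer="ngnobxn" (len 7), cursors c1@1 c2@3 c3@7, authorship 1.2...3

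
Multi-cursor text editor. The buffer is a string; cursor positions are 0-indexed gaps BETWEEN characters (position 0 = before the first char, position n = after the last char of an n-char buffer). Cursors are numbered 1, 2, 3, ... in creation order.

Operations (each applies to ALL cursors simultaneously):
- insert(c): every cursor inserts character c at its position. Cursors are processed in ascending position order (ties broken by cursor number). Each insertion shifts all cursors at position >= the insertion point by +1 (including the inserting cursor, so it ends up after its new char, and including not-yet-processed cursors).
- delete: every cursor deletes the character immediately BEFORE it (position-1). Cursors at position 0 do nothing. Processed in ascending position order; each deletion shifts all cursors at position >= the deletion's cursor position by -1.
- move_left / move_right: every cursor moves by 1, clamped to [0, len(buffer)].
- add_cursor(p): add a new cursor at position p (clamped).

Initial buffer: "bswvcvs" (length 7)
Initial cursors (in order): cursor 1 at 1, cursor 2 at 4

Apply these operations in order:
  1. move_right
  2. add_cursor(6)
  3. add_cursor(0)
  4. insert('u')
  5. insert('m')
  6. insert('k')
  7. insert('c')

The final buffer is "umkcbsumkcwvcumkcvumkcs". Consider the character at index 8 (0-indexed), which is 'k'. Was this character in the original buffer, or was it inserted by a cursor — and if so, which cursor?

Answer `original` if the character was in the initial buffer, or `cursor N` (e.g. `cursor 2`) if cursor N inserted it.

Answer: cursor 1

Derivation:
After op 1 (move_right): buffer="bswvcvs" (len 7), cursors c1@2 c2@5, authorship .......
After op 2 (add_cursor(6)): buffer="bswvcvs" (len 7), cursors c1@2 c2@5 c3@6, authorship .......
After op 3 (add_cursor(0)): buffer="bswvcvs" (len 7), cursors c4@0 c1@2 c2@5 c3@6, authorship .......
After op 4 (insert('u')): buffer="ubsuwvcuvus" (len 11), cursors c4@1 c1@4 c2@8 c3@10, authorship 4..1...2.3.
After op 5 (insert('m')): buffer="umbsumwvcumvums" (len 15), cursors c4@2 c1@6 c2@11 c3@14, authorship 44..11...22.33.
After op 6 (insert('k')): buffer="umkbsumkwvcumkvumks" (len 19), cursors c4@3 c1@8 c2@14 c3@18, authorship 444..111...222.333.
After op 7 (insert('c')): buffer="umkcbsumkcwvcumkcvumkcs" (len 23), cursors c4@4 c1@10 c2@17 c3@22, authorship 4444..1111...2222.3333.
Authorship (.=original, N=cursor N): 4 4 4 4 . . 1 1 1 1 . . . 2 2 2 2 . 3 3 3 3 .
Index 8: author = 1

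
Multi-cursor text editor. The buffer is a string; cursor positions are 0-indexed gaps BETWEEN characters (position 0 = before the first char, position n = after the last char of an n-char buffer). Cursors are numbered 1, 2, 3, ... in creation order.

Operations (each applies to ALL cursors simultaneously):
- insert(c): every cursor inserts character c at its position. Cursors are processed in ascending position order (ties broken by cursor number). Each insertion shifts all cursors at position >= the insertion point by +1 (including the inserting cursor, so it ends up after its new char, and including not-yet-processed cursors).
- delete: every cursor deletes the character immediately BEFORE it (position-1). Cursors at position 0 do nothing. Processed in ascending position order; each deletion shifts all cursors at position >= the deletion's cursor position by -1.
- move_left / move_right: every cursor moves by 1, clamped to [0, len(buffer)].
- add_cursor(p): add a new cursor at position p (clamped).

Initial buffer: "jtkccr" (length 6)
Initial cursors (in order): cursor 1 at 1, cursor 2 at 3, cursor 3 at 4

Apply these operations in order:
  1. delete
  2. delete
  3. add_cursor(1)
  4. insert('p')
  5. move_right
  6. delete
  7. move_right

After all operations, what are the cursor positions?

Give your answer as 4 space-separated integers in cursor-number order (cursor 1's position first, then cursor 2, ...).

After op 1 (delete): buffer="tcr" (len 3), cursors c1@0 c2@1 c3@1, authorship ...
After op 2 (delete): buffer="cr" (len 2), cursors c1@0 c2@0 c3@0, authorship ..
After op 3 (add_cursor(1)): buffer="cr" (len 2), cursors c1@0 c2@0 c3@0 c4@1, authorship ..
After op 4 (insert('p')): buffer="pppcpr" (len 6), cursors c1@3 c2@3 c3@3 c4@5, authorship 123.4.
After op 5 (move_right): buffer="pppcpr" (len 6), cursors c1@4 c2@4 c3@4 c4@6, authorship 123.4.
After op 6 (delete): buffer="pp" (len 2), cursors c1@1 c2@1 c3@1 c4@2, authorship 14
After op 7 (move_right): buffer="pp" (len 2), cursors c1@2 c2@2 c3@2 c4@2, authorship 14

Answer: 2 2 2 2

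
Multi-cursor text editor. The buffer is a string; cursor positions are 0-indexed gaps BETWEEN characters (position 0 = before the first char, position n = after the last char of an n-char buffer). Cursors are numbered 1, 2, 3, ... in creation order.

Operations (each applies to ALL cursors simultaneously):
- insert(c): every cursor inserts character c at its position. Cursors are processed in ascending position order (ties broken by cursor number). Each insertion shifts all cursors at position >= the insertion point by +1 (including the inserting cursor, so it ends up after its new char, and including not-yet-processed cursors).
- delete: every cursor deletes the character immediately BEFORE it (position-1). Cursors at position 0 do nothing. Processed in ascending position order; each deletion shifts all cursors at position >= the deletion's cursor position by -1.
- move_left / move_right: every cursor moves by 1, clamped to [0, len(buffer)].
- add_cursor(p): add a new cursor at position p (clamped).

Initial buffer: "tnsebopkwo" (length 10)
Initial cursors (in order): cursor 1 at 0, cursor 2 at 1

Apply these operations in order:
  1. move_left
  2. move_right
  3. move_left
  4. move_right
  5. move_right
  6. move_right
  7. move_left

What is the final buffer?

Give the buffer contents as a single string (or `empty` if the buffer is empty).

Answer: tnsebopkwo

Derivation:
After op 1 (move_left): buffer="tnsebopkwo" (len 10), cursors c1@0 c2@0, authorship ..........
After op 2 (move_right): buffer="tnsebopkwo" (len 10), cursors c1@1 c2@1, authorship ..........
After op 3 (move_left): buffer="tnsebopkwo" (len 10), cursors c1@0 c2@0, authorship ..........
After op 4 (move_right): buffer="tnsebopkwo" (len 10), cursors c1@1 c2@1, authorship ..........
After op 5 (move_right): buffer="tnsebopkwo" (len 10), cursors c1@2 c2@2, authorship ..........
After op 6 (move_right): buffer="tnsebopkwo" (len 10), cursors c1@3 c2@3, authorship ..........
After op 7 (move_left): buffer="tnsebopkwo" (len 10), cursors c1@2 c2@2, authorship ..........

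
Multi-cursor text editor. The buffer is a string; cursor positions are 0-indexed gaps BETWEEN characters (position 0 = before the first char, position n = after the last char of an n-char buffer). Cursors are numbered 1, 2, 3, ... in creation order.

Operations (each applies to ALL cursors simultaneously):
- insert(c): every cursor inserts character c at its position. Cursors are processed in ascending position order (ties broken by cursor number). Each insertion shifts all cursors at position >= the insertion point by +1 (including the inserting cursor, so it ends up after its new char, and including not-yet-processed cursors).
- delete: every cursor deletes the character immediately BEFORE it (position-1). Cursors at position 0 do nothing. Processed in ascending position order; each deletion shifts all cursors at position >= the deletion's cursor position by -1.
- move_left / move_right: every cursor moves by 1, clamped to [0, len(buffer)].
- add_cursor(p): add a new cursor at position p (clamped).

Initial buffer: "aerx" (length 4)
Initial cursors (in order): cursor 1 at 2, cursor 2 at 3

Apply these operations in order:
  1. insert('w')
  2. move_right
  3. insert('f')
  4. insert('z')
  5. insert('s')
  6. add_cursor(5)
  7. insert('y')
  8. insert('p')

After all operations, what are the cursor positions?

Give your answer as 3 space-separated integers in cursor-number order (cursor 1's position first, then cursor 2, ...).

Answer: 11 18 7

Derivation:
After op 1 (insert('w')): buffer="aewrwx" (len 6), cursors c1@3 c2@5, authorship ..1.2.
After op 2 (move_right): buffer="aewrwx" (len 6), cursors c1@4 c2@6, authorship ..1.2.
After op 3 (insert('f')): buffer="aewrfwxf" (len 8), cursors c1@5 c2@8, authorship ..1.12.2
After op 4 (insert('z')): buffer="aewrfzwxfz" (len 10), cursors c1@6 c2@10, authorship ..1.112.22
After op 5 (insert('s')): buffer="aewrfzswxfzs" (len 12), cursors c1@7 c2@12, authorship ..1.1112.222
After op 6 (add_cursor(5)): buffer="aewrfzswxfzs" (len 12), cursors c3@5 c1@7 c2@12, authorship ..1.1112.222
After op 7 (insert('y')): buffer="aewrfyzsywxfzsy" (len 15), cursors c3@6 c1@9 c2@15, authorship ..1.131112.2222
After op 8 (insert('p')): buffer="aewrfypzsypwxfzsyp" (len 18), cursors c3@7 c1@11 c2@18, authorship ..1.13311112.22222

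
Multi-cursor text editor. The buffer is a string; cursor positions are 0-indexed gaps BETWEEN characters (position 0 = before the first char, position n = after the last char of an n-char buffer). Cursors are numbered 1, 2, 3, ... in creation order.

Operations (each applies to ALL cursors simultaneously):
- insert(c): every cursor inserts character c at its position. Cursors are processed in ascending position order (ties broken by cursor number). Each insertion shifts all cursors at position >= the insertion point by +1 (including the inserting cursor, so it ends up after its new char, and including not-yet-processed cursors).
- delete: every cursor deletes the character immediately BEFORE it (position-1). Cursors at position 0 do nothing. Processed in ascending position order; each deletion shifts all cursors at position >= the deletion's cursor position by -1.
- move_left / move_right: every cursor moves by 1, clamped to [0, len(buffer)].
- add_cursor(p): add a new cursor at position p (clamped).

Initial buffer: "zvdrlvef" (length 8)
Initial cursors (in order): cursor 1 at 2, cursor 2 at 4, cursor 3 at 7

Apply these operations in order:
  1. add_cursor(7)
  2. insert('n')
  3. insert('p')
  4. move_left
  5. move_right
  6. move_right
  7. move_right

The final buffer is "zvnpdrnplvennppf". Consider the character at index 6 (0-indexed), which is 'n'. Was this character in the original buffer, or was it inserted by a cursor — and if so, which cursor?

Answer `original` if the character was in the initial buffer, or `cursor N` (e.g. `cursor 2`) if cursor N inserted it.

Answer: cursor 2

Derivation:
After op 1 (add_cursor(7)): buffer="zvdrlvef" (len 8), cursors c1@2 c2@4 c3@7 c4@7, authorship ........
After op 2 (insert('n')): buffer="zvndrnlvennf" (len 12), cursors c1@3 c2@6 c3@11 c4@11, authorship ..1..2...34.
After op 3 (insert('p')): buffer="zvnpdrnplvennppf" (len 16), cursors c1@4 c2@8 c3@15 c4@15, authorship ..11..22...3434.
After op 4 (move_left): buffer="zvnpdrnplvennppf" (len 16), cursors c1@3 c2@7 c3@14 c4@14, authorship ..11..22...3434.
After op 5 (move_right): buffer="zvnpdrnplvennppf" (len 16), cursors c1@4 c2@8 c3@15 c4@15, authorship ..11..22...3434.
After op 6 (move_right): buffer="zvnpdrnplvennppf" (len 16), cursors c1@5 c2@9 c3@16 c4@16, authorship ..11..22...3434.
After op 7 (move_right): buffer="zvnpdrnplvennppf" (len 16), cursors c1@6 c2@10 c3@16 c4@16, authorship ..11..22...3434.
Authorship (.=original, N=cursor N): . . 1 1 . . 2 2 . . . 3 4 3 4 .
Index 6: author = 2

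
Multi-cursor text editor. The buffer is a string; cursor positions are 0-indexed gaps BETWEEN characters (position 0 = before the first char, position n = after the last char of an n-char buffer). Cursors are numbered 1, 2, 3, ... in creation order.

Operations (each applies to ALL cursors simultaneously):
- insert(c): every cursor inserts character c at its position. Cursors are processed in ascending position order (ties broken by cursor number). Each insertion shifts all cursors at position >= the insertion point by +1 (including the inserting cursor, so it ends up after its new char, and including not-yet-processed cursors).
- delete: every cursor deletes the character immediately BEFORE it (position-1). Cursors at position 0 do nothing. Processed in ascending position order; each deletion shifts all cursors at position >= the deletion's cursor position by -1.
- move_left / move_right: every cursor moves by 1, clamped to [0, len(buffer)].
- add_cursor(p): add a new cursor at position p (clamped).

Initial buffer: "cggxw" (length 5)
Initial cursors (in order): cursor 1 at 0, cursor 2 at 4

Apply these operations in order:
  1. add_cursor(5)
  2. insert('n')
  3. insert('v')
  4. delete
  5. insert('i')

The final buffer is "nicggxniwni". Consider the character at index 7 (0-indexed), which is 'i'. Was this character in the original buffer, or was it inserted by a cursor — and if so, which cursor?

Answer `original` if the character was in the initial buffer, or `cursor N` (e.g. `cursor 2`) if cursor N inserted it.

Answer: cursor 2

Derivation:
After op 1 (add_cursor(5)): buffer="cggxw" (len 5), cursors c1@0 c2@4 c3@5, authorship .....
After op 2 (insert('n')): buffer="ncggxnwn" (len 8), cursors c1@1 c2@6 c3@8, authorship 1....2.3
After op 3 (insert('v')): buffer="nvcggxnvwnv" (len 11), cursors c1@2 c2@8 c3@11, authorship 11....22.33
After op 4 (delete): buffer="ncggxnwn" (len 8), cursors c1@1 c2@6 c3@8, authorship 1....2.3
After op 5 (insert('i')): buffer="nicggxniwni" (len 11), cursors c1@2 c2@8 c3@11, authorship 11....22.33
Authorship (.=original, N=cursor N): 1 1 . . . . 2 2 . 3 3
Index 7: author = 2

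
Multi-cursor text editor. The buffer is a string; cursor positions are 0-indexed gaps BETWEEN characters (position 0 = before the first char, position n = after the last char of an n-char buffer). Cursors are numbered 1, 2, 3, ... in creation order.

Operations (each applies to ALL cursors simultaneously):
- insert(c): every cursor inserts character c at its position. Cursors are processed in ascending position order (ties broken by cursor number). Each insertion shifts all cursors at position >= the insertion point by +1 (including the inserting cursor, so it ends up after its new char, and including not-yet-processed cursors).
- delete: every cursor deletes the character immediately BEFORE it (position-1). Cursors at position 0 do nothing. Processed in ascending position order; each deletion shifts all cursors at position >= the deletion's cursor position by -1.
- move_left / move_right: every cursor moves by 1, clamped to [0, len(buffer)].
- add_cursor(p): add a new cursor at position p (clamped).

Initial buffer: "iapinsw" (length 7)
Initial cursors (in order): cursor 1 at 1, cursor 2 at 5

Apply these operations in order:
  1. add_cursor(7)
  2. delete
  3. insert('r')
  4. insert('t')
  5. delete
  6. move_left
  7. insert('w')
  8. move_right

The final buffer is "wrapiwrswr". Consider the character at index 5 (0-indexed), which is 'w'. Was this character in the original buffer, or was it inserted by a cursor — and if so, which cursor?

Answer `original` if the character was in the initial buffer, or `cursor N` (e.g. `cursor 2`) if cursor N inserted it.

After op 1 (add_cursor(7)): buffer="iapinsw" (len 7), cursors c1@1 c2@5 c3@7, authorship .......
After op 2 (delete): buffer="apis" (len 4), cursors c1@0 c2@3 c3@4, authorship ....
After op 3 (insert('r')): buffer="rapirsr" (len 7), cursors c1@1 c2@5 c3@7, authorship 1...2.3
After op 4 (insert('t')): buffer="rtapirtsrt" (len 10), cursors c1@2 c2@7 c3@10, authorship 11...22.33
After op 5 (delete): buffer="rapirsr" (len 7), cursors c1@1 c2@5 c3@7, authorship 1...2.3
After op 6 (move_left): buffer="rapirsr" (len 7), cursors c1@0 c2@4 c3@6, authorship 1...2.3
After op 7 (insert('w')): buffer="wrapiwrswr" (len 10), cursors c1@1 c2@6 c3@9, authorship 11...22.33
After op 8 (move_right): buffer="wrapiwrswr" (len 10), cursors c1@2 c2@7 c3@10, authorship 11...22.33
Authorship (.=original, N=cursor N): 1 1 . . . 2 2 . 3 3
Index 5: author = 2

Answer: cursor 2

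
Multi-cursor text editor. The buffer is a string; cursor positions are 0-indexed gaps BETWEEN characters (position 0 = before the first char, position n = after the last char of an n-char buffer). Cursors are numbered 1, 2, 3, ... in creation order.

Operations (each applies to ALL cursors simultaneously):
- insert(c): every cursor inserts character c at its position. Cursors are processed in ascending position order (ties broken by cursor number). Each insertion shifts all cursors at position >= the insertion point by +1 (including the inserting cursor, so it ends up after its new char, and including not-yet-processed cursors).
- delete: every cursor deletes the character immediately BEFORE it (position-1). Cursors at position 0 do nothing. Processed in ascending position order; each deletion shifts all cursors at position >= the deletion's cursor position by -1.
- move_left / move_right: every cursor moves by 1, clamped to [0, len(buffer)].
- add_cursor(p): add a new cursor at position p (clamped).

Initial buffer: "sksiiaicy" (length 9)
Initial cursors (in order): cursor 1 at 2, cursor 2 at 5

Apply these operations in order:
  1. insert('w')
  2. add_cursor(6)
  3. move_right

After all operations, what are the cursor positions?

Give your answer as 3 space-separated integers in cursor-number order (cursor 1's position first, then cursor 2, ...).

Answer: 4 8 7

Derivation:
After op 1 (insert('w')): buffer="skwsiiwaicy" (len 11), cursors c1@3 c2@7, authorship ..1...2....
After op 2 (add_cursor(6)): buffer="skwsiiwaicy" (len 11), cursors c1@3 c3@6 c2@7, authorship ..1...2....
After op 3 (move_right): buffer="skwsiiwaicy" (len 11), cursors c1@4 c3@7 c2@8, authorship ..1...2....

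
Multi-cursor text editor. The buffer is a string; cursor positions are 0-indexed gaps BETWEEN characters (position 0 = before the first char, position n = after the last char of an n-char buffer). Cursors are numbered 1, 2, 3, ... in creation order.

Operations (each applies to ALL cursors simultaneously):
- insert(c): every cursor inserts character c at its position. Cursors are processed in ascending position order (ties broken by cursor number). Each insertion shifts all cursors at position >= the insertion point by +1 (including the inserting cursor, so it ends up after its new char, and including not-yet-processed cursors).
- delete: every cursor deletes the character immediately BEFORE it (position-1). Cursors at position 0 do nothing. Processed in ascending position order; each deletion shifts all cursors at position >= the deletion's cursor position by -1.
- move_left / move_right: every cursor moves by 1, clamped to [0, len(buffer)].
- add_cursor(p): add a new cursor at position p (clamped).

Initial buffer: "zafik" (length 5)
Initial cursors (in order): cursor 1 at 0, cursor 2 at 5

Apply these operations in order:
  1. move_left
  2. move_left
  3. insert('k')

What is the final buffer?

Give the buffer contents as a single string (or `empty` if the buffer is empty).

Answer: kzafkik

Derivation:
After op 1 (move_left): buffer="zafik" (len 5), cursors c1@0 c2@4, authorship .....
After op 2 (move_left): buffer="zafik" (len 5), cursors c1@0 c2@3, authorship .....
After op 3 (insert('k')): buffer="kzafkik" (len 7), cursors c1@1 c2@5, authorship 1...2..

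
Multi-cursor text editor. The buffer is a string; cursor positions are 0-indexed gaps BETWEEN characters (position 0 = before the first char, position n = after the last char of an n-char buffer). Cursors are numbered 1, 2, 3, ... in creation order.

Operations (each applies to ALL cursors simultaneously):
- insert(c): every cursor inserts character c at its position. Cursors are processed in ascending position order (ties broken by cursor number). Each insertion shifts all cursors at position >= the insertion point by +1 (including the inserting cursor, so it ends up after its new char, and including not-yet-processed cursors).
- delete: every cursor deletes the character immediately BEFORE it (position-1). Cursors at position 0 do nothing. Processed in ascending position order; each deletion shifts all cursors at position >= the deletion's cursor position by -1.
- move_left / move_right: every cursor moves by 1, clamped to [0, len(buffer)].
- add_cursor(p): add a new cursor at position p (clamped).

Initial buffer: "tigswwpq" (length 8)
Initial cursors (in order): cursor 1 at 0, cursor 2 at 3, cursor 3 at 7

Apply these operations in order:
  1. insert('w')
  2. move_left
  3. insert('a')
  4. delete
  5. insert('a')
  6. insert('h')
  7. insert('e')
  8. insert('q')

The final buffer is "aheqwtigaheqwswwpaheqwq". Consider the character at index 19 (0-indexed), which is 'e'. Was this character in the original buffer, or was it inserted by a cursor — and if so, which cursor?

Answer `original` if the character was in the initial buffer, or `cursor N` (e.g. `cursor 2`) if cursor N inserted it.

After op 1 (insert('w')): buffer="wtigwswwpwq" (len 11), cursors c1@1 c2@5 c3@10, authorship 1...2....3.
After op 2 (move_left): buffer="wtigwswwpwq" (len 11), cursors c1@0 c2@4 c3@9, authorship 1...2....3.
After op 3 (insert('a')): buffer="awtigawswwpawq" (len 14), cursors c1@1 c2@6 c3@12, authorship 11...22....33.
After op 4 (delete): buffer="wtigwswwpwq" (len 11), cursors c1@0 c2@4 c3@9, authorship 1...2....3.
After op 5 (insert('a')): buffer="awtigawswwpawq" (len 14), cursors c1@1 c2@6 c3@12, authorship 11...22....33.
After op 6 (insert('h')): buffer="ahwtigahwswwpahwq" (len 17), cursors c1@2 c2@8 c3@15, authorship 111...222....333.
After op 7 (insert('e')): buffer="ahewtigahewswwpahewq" (len 20), cursors c1@3 c2@10 c3@18, authorship 1111...2222....3333.
After op 8 (insert('q')): buffer="aheqwtigaheqwswwpaheqwq" (len 23), cursors c1@4 c2@12 c3@21, authorship 11111...22222....33333.
Authorship (.=original, N=cursor N): 1 1 1 1 1 . . . 2 2 2 2 2 . . . . 3 3 3 3 3 .
Index 19: author = 3

Answer: cursor 3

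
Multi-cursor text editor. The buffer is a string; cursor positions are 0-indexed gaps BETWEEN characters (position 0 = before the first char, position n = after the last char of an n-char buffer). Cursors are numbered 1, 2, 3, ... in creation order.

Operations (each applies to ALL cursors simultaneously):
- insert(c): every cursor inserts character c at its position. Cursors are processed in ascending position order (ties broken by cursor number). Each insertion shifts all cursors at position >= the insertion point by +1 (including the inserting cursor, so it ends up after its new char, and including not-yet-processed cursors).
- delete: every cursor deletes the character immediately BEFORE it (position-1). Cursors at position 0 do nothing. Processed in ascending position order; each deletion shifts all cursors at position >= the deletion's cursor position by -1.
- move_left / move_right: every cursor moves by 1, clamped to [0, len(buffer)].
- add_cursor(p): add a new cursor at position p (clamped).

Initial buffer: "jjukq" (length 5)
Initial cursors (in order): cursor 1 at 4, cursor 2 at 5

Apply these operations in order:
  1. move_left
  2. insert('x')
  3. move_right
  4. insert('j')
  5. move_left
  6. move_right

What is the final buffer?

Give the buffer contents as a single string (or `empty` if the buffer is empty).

Answer: jjuxkjxqj

Derivation:
After op 1 (move_left): buffer="jjukq" (len 5), cursors c1@3 c2@4, authorship .....
After op 2 (insert('x')): buffer="jjuxkxq" (len 7), cursors c1@4 c2@6, authorship ...1.2.
After op 3 (move_right): buffer="jjuxkxq" (len 7), cursors c1@5 c2@7, authorship ...1.2.
After op 4 (insert('j')): buffer="jjuxkjxqj" (len 9), cursors c1@6 c2@9, authorship ...1.12.2
After op 5 (move_left): buffer="jjuxkjxqj" (len 9), cursors c1@5 c2@8, authorship ...1.12.2
After op 6 (move_right): buffer="jjuxkjxqj" (len 9), cursors c1@6 c2@9, authorship ...1.12.2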